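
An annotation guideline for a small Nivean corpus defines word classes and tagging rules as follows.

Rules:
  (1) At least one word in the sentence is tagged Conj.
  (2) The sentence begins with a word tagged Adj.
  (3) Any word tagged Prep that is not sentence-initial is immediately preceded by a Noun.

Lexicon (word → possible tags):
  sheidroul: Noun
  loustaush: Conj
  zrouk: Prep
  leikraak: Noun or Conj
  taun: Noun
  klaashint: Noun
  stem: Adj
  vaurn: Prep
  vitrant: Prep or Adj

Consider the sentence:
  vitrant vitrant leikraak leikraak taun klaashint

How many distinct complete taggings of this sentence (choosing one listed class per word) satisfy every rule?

Candidates per position — 1:vitrant {Prep,Adj}; 2:vitrant {Prep,Adj}; 3:leikraak {Noun,Conj}; 4:leikraak {Noun,Conj}; 5:taun {Noun}; 6:klaashint {Noun}.
There are 16 candidate sequences in total.
The sequences that satisfy every rule: Adj Adj Noun Conj Noun Noun; Adj Adj Conj Noun Noun Noun; Adj Adj Conj Conj Noun Noun.
Count = 3.

3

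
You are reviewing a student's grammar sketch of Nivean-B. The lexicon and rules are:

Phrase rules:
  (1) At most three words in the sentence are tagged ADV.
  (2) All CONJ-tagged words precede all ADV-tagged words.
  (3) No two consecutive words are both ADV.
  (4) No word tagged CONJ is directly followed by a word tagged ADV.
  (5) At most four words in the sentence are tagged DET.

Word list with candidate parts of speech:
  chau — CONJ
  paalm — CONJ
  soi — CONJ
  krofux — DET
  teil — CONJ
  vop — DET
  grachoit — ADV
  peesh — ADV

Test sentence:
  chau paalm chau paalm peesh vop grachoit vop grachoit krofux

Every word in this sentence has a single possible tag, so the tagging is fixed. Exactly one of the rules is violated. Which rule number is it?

4

Fixed tagging: CONJ CONJ CONJ CONJ ADV DET ADV DET ADV DET.
Applying the rules: R1 pass, R2 pass, R3 pass, R4 fail, R5 pass.
Only rule 4 fails.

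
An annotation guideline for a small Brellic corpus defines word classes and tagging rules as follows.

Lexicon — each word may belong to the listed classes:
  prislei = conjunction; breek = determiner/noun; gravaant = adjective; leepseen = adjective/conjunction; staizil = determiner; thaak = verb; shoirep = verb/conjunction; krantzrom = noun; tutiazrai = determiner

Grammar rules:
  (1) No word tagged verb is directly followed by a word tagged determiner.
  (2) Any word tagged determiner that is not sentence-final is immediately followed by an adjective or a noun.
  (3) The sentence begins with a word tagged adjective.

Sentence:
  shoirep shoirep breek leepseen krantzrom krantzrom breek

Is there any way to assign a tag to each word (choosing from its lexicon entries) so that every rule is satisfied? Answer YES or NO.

NO

Candidates per position — 1:shoirep {verb,conjunction}; 2:shoirep {verb,conjunction}; 3:breek {determiner,noun}; 4:leepseen {adjective,conjunction}; 5:krantzrom {noun}; 6:krantzrom {noun}; 7:breek {determiner,noun}.
Rule 3 cannot be satisfied by any choice of tags from the lexicon.
So there is no consistent tagging.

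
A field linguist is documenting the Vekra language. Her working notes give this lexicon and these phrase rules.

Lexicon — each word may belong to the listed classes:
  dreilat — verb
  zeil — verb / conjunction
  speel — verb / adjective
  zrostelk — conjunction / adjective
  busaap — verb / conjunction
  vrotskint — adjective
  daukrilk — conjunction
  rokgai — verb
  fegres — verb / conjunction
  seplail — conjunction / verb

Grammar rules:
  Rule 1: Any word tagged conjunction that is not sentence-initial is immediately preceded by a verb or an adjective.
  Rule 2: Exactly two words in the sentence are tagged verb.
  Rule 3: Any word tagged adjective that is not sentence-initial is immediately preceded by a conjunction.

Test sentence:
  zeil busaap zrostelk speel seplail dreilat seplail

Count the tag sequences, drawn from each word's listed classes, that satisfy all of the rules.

1

Candidates per position — 1:zeil {verb,conjunction}; 2:busaap {verb,conjunction}; 3:zrostelk {conjunction,adjective}; 4:speel {verb,adjective}; 5:seplail {conjunction,verb}; 6:dreilat {verb}; 7:seplail {conjunction,verb}.
There are 64 candidate sequences in total.
The sequences that satisfy every rule: conjunction verb conjunction adjective conjunction verb conjunction.
Count = 1.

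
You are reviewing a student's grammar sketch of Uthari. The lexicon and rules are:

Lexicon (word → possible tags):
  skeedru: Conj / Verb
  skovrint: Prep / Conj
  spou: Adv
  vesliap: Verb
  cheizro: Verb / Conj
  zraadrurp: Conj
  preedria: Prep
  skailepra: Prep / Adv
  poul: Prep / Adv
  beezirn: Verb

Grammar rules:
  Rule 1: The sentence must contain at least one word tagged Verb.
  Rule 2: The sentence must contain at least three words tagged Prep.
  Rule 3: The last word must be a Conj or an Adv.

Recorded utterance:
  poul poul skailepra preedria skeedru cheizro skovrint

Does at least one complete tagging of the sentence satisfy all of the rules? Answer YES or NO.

Candidates per position — 1:poul {Prep,Adv}; 2:poul {Prep,Adv}; 3:skailepra {Prep,Adv}; 4:preedria {Prep}; 5:skeedru {Conj,Verb}; 6:cheizro {Verb,Conj}; 7:skovrint {Prep,Conj}.
One satisfying assignment: Prep Prep Prep Prep Verb Conj Conj.
Rule-by-rule: rule 1 satisfied; rule 2 satisfied; rule 3 satisfied.

YES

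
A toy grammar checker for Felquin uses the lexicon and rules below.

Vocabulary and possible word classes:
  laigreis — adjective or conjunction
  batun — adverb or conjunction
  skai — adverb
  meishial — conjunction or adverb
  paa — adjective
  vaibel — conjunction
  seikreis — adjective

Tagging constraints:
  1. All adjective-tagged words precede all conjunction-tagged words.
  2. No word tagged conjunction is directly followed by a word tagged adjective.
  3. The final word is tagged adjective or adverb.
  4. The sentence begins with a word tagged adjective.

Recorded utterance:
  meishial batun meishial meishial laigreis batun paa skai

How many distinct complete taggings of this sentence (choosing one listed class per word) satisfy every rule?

0

Candidates per position — 1:meishial {conjunction,adverb}; 2:batun {adverb,conjunction}; 3:meishial {conjunction,adverb}; 4:meishial {conjunction,adverb}; 5:laigreis {adjective,conjunction}; 6:batun {adverb,conjunction}; 7:paa {adjective}; 8:skai {adverb}.
There are 64 candidate sequences in total.
Rule 4 cannot be satisfied by any choice of tags from the lexicon.
So there is no consistent tagging.
Count = 0.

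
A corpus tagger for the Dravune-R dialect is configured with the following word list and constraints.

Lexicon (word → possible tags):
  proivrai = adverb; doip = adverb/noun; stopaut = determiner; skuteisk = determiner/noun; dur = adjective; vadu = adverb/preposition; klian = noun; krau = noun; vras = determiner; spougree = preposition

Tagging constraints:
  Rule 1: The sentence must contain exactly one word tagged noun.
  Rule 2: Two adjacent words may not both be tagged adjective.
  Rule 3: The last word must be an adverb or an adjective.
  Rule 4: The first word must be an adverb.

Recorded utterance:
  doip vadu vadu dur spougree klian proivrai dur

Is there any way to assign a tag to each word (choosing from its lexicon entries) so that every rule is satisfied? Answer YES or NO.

YES

Candidates per position — 1:doip {adverb,noun}; 2:vadu {adverb,preposition}; 3:vadu {adverb,preposition}; 4:dur {adjective}; 5:spougree {preposition}; 6:klian {noun}; 7:proivrai {adverb}; 8:dur {adjective}.
One satisfying assignment: adverb preposition adverb adjective preposition noun adverb adjective.
Rule-by-rule: rule 1 holds; rule 2 holds; rule 3 holds; rule 4 holds.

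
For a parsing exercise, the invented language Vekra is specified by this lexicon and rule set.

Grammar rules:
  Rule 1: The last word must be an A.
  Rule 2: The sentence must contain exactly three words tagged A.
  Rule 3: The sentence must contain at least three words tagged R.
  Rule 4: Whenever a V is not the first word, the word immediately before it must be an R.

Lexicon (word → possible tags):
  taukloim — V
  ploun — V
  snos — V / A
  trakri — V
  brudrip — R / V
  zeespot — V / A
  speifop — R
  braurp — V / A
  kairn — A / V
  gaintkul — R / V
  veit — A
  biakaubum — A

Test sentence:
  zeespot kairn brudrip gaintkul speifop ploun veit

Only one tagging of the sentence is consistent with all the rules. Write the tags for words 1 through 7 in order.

Candidates per position — 1:zeespot {V,A}; 2:kairn {A,V}; 3:brudrip {R,V}; 4:gaintkul {R,V}; 5:speifop {R}; 6:ploun {V}; 7:veit {A}.
Position 1: V is ruled out by rule 2; that leaves A.
Position 2: V is ruled out by rule 2; that leaves A.
Position 3: V is ruled out by rule 3; that leaves R.
Position 4: V is ruled out by rule 3; that leaves R.
That leaves exactly one tagging: A A R R R V A.
Checking: rule 1 ok; rule 2 ok; rule 3 ok; rule 4 ok.

A A R R R V A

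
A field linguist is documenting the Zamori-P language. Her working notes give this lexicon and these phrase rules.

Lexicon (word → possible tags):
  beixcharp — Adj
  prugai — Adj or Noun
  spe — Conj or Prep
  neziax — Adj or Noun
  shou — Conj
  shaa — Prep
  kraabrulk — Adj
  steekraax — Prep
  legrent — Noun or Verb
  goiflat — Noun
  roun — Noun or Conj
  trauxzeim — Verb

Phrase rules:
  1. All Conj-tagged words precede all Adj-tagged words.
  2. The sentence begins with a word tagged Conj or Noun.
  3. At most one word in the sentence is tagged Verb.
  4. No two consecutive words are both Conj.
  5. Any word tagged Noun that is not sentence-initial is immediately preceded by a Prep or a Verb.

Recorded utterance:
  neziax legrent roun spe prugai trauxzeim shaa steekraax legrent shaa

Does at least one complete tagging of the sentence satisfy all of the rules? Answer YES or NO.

Candidates per position — 1:neziax {Adj,Noun}; 2:legrent {Noun,Verb}; 3:roun {Noun,Conj}; 4:spe {Conj,Prep}; 5:prugai {Adj,Noun}; 6:trauxzeim {Verb}; 7:shaa {Prep}; 8:steekraax {Prep}; 9:legrent {Noun,Verb}; 10:shaa {Prep}.
Every candidate sequence violates at least one rule; no consistent tagging exists.

NO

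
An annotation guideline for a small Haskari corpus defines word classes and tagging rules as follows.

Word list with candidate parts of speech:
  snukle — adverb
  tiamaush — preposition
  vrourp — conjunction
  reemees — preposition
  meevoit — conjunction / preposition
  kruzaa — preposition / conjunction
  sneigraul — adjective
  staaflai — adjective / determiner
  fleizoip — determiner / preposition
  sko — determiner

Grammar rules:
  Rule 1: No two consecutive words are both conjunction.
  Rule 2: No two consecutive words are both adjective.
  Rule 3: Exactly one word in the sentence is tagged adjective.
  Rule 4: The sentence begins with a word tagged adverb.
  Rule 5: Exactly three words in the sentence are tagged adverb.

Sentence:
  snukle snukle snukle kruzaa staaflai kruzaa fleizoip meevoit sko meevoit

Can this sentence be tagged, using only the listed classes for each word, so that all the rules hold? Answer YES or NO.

Candidates per position — 1:snukle {adverb}; 2:snukle {adverb}; 3:snukle {adverb}; 4:kruzaa {preposition,conjunction}; 5:staaflai {adjective,determiner}; 6:kruzaa {preposition,conjunction}; 7:fleizoip {determiner,preposition}; 8:meevoit {conjunction,preposition}; 9:sko {determiner}; 10:meevoit {conjunction,preposition}.
One satisfying assignment: adverb adverb adverb preposition adjective conjunction determiner preposition determiner preposition.
Checking: rule 1 ✓; rule 2 ✓; rule 3 ✓; rule 4 ✓; rule 5 ✓.

YES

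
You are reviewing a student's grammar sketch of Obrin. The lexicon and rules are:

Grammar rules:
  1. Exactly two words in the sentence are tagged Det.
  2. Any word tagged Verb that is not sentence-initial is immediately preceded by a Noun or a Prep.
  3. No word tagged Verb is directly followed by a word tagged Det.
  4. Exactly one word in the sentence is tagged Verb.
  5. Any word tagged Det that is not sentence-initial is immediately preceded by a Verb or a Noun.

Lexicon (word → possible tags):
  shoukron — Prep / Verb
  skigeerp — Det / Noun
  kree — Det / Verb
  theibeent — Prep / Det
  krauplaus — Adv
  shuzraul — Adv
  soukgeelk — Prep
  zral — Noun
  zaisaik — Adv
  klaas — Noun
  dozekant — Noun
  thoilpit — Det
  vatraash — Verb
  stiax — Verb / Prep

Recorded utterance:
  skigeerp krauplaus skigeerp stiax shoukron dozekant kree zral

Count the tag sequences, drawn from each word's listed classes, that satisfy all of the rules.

2

Candidates per position — 1:skigeerp {Det,Noun}; 2:krauplaus {Adv}; 3:skigeerp {Det,Noun}; 4:stiax {Verb,Prep}; 5:shoukron {Prep,Verb}; 6:dozekant {Noun}; 7:kree {Det,Verb}; 8:zral {Noun}.
There are 32 candidate sequences in total.
The sequences that satisfy every rule: Det Adv Noun Verb Prep Noun Det Noun; Det Adv Noun Prep Verb Noun Det Noun.
Count = 2.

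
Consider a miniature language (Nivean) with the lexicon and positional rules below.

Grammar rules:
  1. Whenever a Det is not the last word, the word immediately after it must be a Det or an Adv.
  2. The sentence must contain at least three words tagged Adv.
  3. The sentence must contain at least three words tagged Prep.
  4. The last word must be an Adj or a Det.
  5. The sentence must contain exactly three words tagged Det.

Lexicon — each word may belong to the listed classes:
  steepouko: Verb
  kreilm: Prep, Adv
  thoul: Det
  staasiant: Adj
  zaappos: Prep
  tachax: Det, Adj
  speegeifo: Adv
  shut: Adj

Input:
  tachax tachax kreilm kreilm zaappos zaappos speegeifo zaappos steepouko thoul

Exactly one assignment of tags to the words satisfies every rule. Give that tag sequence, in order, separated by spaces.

Candidates per position — 1:tachax {Det,Adj}; 2:tachax {Det,Adj}; 3:kreilm {Prep,Adv}; 4:kreilm {Prep,Adv}; 5:zaappos {Prep}; 6:zaappos {Prep}; 7:speegeifo {Adv}; 8:zaappos {Prep}; 9:steepouko {Verb}; 10:thoul {Det}.
Position 1: tagging it Adj would leave rule 5 unsatisfiable, so it must be Det.
Position 2: tagging it Adj would leave rule 1 unsatisfiable, so it must be Det.
Position 3: tagging it Prep would leave rule 1 unsatisfiable, so it must be Adv.
Position 4: tagging it Prep would leave rule 2 unsatisfiable, so it must be Adv.
The unique satisfying tagging is: Det Det Adv Adv Prep Prep Adv Prep Verb Det.
Rule-by-rule: rule 1 ✓; rule 2 ✓; rule 3 ✓; rule 4 ✓; rule 5 ✓.

Det Det Adv Adv Prep Prep Adv Prep Verb Det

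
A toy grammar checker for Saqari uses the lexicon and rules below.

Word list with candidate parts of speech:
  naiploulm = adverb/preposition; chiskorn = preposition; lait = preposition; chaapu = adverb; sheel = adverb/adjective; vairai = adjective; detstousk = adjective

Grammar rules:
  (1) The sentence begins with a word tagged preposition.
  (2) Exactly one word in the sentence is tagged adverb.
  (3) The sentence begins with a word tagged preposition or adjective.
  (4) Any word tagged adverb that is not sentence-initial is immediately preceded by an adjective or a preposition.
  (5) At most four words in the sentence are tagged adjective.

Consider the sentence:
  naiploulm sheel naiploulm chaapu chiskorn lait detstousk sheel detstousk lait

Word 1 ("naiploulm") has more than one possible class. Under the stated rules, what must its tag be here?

Candidates per position — 1:naiploulm {adverb,preposition}; 2:sheel {adverb,adjective}; 3:naiploulm {adverb,preposition}; 4:chaapu {adverb}; 5:chiskorn {preposition}; 6:lait {preposition}; 7:detstousk {adjective}; 8:sheel {adverb,adjective}; 9:detstousk {adjective}; 10:lait {preposition}.
If word 1 were adverb, no tagging could satisfy rule 1; so word 1 is preposition.
If word 2 were adverb, no tagging could satisfy rule 2; so word 2 is adjective.
If word 3 were adverb, no tagging could satisfy rule 2; so word 3 is preposition.
If word 8 were adverb, no tagging could satisfy rule 2; so word 8 is adjective.
The only consistent sequence is: preposition adjective preposition adverb preposition preposition adjective adjective adjective preposition.
Rule-by-rule: rule 1 satisfied; rule 2 satisfied; rule 3 satisfied; rule 4 satisfied; rule 5 satisfied.

preposition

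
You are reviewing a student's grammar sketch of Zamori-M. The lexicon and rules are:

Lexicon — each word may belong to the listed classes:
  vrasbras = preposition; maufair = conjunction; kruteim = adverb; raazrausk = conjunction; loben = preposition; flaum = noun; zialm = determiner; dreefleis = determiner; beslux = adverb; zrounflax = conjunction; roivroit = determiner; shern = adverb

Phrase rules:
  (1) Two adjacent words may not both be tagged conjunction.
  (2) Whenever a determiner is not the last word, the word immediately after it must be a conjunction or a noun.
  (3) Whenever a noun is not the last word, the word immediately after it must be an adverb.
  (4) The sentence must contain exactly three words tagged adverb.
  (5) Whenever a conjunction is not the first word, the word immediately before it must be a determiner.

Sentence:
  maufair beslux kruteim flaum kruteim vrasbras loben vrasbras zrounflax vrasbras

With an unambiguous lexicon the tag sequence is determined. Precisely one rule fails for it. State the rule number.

5

Fixed tagging: conjunction adverb adverb noun adverb preposition preposition preposition conjunction preposition.
Applying the rules: R1 pass, R2 pass, R3 pass, R4 pass, R5 fail.
Only rule 5 fails.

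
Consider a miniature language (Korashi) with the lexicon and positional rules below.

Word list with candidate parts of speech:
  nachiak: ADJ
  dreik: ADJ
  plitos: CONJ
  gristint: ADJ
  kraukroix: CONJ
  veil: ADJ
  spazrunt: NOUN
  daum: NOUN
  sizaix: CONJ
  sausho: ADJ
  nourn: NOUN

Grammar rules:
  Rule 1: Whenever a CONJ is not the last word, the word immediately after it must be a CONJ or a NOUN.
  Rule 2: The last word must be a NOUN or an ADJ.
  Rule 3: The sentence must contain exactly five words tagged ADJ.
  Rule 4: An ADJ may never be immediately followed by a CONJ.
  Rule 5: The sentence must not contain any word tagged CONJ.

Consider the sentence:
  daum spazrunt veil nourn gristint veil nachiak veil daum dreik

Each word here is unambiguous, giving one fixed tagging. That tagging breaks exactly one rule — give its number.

Fixed tagging: NOUN NOUN ADJ NOUN ADJ ADJ ADJ ADJ NOUN ADJ.
Rule check: R1 holds, R2 holds, R3 violated, R4 holds, R5 holds.
Only rule 3 fails.

3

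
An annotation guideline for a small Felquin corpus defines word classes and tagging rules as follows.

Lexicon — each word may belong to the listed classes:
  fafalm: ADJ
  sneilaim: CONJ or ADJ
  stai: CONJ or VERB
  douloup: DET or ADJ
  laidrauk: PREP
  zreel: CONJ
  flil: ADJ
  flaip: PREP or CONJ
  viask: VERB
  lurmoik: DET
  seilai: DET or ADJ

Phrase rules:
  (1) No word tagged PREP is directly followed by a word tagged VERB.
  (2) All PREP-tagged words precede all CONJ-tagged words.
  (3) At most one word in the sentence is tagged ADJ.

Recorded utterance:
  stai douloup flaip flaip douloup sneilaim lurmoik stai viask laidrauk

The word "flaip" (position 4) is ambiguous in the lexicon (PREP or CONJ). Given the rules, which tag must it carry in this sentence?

Candidates per position — 1:stai {CONJ,VERB}; 2:douloup {DET,ADJ}; 3:flaip {PREP,CONJ}; 4:flaip {PREP,CONJ}; 5:douloup {DET,ADJ}; 6:sneilaim {CONJ,ADJ}; 7:lurmoik {DET}; 8:stai {CONJ,VERB}; 9:viask {VERB}; 10:laidrauk {PREP}.
At position 1, choosing CONJ makes rule 2 impossible to satisfy; hence VERB.
At position 3, choosing CONJ makes rule 2 impossible to satisfy; hence PREP.
At position 4, choosing CONJ makes rule 2 impossible to satisfy; hence PREP.
At position 6, choosing CONJ makes rule 2 impossible to satisfy; hence ADJ.
At position 8, choosing CONJ makes rule 2 impossible to satisfy; hence VERB.
At position 2, choosing ADJ makes rule 3 impossible to satisfy; hence DET.
At position 5, choosing ADJ makes rule 3 impossible to satisfy; hence DET.
The only consistent sequence is: VERB DET PREP PREP DET ADJ DET VERB VERB PREP.
Check: rule 1 ok; rule 2 ok; rule 3 ok.

PREP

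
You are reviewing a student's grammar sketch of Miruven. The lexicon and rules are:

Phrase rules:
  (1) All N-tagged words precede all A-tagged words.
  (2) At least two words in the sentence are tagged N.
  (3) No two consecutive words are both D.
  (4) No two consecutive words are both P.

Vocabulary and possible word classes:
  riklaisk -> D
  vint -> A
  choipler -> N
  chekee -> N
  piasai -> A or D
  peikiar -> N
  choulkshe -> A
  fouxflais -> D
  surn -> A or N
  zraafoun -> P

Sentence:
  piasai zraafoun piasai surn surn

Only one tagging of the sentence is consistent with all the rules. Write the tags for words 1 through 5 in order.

D P D N N

Candidates per position — 1:piasai {A,D}; 2:zraafoun {P}; 3:piasai {A,D}; 4:surn {A,N}; 5:surn {A,N}.
At position 4, choosing A makes rule 2 impossible to satisfy; hence N.
At position 5, choosing A makes rule 2 impossible to satisfy; hence N.
At position 1, choosing A makes rule 1 impossible to satisfy; hence D.
At position 3, choosing A makes rule 1 impossible to satisfy; hence D.
That leaves exactly one tagging: D P D N N.
Check: rule 1 ✓; rule 2 ✓; rule 3 ✓; rule 4 ✓.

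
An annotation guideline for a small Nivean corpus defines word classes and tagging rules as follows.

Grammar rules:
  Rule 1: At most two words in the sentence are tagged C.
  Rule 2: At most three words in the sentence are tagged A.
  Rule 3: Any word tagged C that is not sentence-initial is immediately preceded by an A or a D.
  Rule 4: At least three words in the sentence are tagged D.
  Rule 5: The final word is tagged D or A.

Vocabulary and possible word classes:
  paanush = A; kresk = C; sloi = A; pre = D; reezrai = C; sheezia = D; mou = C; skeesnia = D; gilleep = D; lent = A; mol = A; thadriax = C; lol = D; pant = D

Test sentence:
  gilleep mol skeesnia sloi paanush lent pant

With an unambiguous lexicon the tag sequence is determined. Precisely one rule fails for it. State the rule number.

Fixed tagging: D A D A A A D.
Applying the rules: R1 ok, R2 fails, R3 ok, R4 ok, R5 ok.
Only rule 2 fails.

2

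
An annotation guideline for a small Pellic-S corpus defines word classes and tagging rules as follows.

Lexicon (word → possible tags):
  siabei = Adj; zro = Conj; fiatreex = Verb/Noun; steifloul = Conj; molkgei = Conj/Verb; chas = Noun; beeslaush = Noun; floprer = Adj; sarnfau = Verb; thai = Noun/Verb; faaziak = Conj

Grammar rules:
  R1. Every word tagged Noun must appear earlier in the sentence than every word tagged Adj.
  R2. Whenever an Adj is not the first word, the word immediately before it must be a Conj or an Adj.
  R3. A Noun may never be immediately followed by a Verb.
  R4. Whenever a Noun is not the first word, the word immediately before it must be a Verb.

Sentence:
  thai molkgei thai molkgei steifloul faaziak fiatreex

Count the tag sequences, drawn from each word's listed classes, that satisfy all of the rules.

Candidates per position — 1:thai {Noun,Verb}; 2:molkgei {Conj,Verb}; 3:thai {Noun,Verb}; 4:molkgei {Conj,Verb}; 5:steifloul {Conj}; 6:faaziak {Conj}; 7:fiatreex {Verb,Noun}.
There are 32 candidate sequences in total.
Checking each against the rules leaves 7 sequences.
Count = 7.

7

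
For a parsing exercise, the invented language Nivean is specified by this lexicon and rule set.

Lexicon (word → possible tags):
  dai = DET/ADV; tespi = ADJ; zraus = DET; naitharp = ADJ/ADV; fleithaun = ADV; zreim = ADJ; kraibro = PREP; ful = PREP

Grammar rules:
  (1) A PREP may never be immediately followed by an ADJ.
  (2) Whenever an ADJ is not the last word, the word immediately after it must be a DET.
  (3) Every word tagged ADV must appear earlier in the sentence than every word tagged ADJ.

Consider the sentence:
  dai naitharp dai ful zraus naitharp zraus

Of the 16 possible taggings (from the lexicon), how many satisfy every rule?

10

Candidates per position — 1:dai {DET,ADV}; 2:naitharp {ADJ,ADV}; 3:dai {DET,ADV}; 4:ful {PREP}; 5:zraus {DET}; 6:naitharp {ADJ,ADV}; 7:zraus {DET}.
There are 16 candidate sequences in total.
Checking each against the rules leaves 10 sequences.
Count = 10.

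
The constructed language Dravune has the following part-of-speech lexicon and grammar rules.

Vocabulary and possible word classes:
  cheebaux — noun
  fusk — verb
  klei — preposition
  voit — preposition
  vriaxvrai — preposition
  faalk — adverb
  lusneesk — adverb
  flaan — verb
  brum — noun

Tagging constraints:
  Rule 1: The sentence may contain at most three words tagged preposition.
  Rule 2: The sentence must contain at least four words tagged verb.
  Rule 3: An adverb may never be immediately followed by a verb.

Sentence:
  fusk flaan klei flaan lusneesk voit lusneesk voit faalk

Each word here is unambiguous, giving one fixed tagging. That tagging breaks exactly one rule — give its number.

2

Fixed tagging: verb verb preposition verb adverb preposition adverb preposition adverb.
Checking each rule: R1 holds, R2 violated, R3 holds.
Only rule 2 fails.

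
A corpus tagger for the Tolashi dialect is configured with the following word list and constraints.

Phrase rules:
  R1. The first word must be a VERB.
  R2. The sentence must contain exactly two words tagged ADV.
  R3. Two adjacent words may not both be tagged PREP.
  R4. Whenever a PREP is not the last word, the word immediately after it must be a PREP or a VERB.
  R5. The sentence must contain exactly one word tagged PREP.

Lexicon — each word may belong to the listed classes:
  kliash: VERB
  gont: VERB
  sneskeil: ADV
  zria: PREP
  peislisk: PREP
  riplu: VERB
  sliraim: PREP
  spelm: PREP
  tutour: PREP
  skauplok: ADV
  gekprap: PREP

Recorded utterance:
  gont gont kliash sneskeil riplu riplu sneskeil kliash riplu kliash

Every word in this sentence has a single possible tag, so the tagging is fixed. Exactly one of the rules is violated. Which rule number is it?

5

Fixed tagging: VERB VERB VERB ADV VERB VERB ADV VERB VERB VERB.
Applying the rules: R1 pass, R2 pass, R3 pass, R4 pass, R5 fail.
Only rule 5 fails.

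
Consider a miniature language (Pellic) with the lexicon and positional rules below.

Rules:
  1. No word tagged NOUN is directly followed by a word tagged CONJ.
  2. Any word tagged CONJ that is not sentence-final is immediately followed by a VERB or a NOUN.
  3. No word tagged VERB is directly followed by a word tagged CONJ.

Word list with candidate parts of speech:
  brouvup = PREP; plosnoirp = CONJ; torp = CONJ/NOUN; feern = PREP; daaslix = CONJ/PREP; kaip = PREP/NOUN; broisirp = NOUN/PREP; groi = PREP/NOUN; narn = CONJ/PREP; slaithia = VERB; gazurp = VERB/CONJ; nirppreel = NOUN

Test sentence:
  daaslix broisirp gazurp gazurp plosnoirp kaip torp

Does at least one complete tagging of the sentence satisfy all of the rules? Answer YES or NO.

Candidates per position — 1:daaslix {CONJ,PREP}; 2:broisirp {NOUN,PREP}; 3:gazurp {VERB,CONJ}; 4:gazurp {VERB,CONJ}; 5:plosnoirp {CONJ}; 6:kaip {PREP,NOUN}; 7:torp {CONJ,NOUN}.
Every candidate sequence violates at least one rule; no consistent tagging exists.

NO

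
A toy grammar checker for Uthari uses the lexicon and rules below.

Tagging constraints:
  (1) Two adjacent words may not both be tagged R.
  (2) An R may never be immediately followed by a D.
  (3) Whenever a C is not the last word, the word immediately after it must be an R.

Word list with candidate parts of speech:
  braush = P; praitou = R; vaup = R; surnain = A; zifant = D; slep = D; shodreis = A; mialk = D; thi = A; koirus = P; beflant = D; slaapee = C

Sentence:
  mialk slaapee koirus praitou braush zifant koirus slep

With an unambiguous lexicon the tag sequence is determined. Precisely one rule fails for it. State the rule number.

Fixed tagging: D C P R P D P D.
Checking each rule: R1 pass, R2 pass, R3 fail.
Only rule 3 fails.

3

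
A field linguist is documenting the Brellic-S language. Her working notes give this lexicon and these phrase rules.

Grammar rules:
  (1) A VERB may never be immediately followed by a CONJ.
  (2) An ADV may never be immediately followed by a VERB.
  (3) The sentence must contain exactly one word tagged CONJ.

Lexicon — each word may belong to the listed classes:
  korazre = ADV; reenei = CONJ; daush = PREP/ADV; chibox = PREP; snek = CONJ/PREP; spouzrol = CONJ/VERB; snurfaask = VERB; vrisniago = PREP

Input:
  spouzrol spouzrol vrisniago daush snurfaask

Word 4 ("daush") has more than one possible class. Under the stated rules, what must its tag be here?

Candidates per position — 1:spouzrol {CONJ,VERB}; 2:spouzrol {CONJ,VERB}; 3:vrisniago {PREP}; 4:daush {PREP,ADV}; 5:snurfaask {VERB}.
Position 4: tagging it ADV would leave rule 2 unsatisfiable, so it must be PREP.
The remaining ambiguous positions (1, 2) are resolved jointly — only one combination satisfies every rule.
That leaves exactly one tagging: CONJ VERB PREP PREP VERB.
Verifying each rule — rule 1 holds; rule 2 holds; rule 3 holds.

PREP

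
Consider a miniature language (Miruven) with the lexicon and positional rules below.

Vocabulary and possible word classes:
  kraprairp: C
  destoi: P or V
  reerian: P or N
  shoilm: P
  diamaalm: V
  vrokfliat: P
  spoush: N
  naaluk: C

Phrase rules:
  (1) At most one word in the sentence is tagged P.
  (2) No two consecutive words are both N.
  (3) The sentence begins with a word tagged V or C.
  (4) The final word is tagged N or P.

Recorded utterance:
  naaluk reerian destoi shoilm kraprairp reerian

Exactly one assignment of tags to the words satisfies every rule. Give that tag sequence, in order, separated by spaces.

Candidates per position — 1:naaluk {C}; 2:reerian {P,N}; 3:destoi {P,V}; 4:shoilm {P}; 5:kraprairp {C}; 6:reerian {P,N}.
Position 2: tagging it P would leave rule 1 unsatisfiable, so it must be N.
Position 3: tagging it P would leave rule 1 unsatisfiable, so it must be V.
Position 6: tagging it P would leave rule 1 unsatisfiable, so it must be N.
The only consistent sequence is: C N V P C N.
Rule-by-rule: rule 1 ✓; rule 2 ✓; rule 3 ✓; rule 4 ✓.

C N V P C N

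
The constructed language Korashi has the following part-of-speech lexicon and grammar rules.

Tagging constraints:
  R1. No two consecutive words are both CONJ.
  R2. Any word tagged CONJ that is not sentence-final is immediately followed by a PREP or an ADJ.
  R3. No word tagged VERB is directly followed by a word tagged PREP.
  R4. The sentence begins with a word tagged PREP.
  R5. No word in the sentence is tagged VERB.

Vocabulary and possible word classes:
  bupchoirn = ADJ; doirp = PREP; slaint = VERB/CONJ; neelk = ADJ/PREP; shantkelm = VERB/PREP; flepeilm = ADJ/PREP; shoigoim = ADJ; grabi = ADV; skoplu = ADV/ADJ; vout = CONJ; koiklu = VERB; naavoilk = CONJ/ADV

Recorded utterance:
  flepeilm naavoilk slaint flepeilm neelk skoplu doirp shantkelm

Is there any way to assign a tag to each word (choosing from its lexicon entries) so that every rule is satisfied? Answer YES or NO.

YES

Candidates per position — 1:flepeilm {ADJ,PREP}; 2:naavoilk {CONJ,ADV}; 3:slaint {VERB,CONJ}; 4:flepeilm {ADJ,PREP}; 5:neelk {ADJ,PREP}; 6:skoplu {ADV,ADJ}; 7:doirp {PREP}; 8:shantkelm {VERB,PREP}.
One satisfying assignment: PREP ADV CONJ PREP PREP ADV PREP PREP.
Checking: rule 1 ✓; rule 2 ✓; rule 3 ✓; rule 4 ✓; rule 5 ✓.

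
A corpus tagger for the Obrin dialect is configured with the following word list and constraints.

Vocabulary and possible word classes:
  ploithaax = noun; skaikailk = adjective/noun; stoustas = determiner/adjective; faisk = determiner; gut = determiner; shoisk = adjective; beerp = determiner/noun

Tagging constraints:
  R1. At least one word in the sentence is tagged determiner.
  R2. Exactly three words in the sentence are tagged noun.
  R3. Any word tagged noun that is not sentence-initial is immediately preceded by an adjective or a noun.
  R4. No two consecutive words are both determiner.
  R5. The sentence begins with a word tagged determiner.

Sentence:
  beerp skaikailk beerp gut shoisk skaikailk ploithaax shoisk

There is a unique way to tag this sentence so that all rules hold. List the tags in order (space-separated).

Candidates per position — 1:beerp {determiner,noun}; 2:skaikailk {adjective,noun}; 3:beerp {determiner,noun}; 4:gut {determiner}; 5:shoisk {adjective}; 6:skaikailk {adjective,noun}; 7:ploithaax {noun}; 8:shoisk {adjective}.
Position 1: tagging it noun would leave rule 5 unsatisfiable, so it must be determiner.
Position 2: tagging it noun would leave rule 3 unsatisfiable, so it must be adjective.
Position 3: tagging it determiner would leave rule 2 unsatisfiable, so it must be noun.
Position 6: tagging it adjective would leave rule 2 unsatisfiable, so it must be noun.
So the tagging must be: determiner adjective noun determiner adjective noun noun adjective.
Rule-by-rule: rule 1 satisfied; rule 2 satisfied; rule 3 satisfied; rule 4 satisfied; rule 5 satisfied.

determiner adjective noun determiner adjective noun noun adjective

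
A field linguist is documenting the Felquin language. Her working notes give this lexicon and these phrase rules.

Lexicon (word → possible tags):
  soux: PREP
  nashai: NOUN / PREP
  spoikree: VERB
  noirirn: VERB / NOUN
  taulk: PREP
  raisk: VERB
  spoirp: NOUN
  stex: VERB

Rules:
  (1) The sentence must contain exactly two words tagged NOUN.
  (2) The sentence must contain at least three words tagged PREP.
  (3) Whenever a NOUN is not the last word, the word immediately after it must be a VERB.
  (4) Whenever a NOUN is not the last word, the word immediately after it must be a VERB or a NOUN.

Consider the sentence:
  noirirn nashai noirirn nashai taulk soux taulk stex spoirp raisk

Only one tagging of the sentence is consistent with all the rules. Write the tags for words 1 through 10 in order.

Candidates per position — 1:noirirn {VERB,NOUN}; 2:nashai {NOUN,PREP}; 3:noirirn {VERB,NOUN}; 4:nashai {NOUN,PREP}; 5:taulk {PREP}; 6:soux {PREP}; 7:taulk {PREP}; 8:stex {VERB}; 9:spoirp {NOUN}; 10:raisk {VERB}.
If word 1 were NOUN, no tagging could satisfy rule 3; so word 1 is VERB.
If word 3 were NOUN, no tagging could satisfy rule 3; so word 3 is VERB.
If word 4 were NOUN, no tagging could satisfy rule 3; so word 4 is PREP.
If word 2 were PREP, no tagging could satisfy rule 1; so word 2 is NOUN.
So the tagging must be: VERB NOUN VERB PREP PREP PREP PREP VERB NOUN VERB.
Rule-by-rule: rule 1 holds; rule 2 holds; rule 3 holds; rule 4 holds.

VERB NOUN VERB PREP PREP PREP PREP VERB NOUN VERB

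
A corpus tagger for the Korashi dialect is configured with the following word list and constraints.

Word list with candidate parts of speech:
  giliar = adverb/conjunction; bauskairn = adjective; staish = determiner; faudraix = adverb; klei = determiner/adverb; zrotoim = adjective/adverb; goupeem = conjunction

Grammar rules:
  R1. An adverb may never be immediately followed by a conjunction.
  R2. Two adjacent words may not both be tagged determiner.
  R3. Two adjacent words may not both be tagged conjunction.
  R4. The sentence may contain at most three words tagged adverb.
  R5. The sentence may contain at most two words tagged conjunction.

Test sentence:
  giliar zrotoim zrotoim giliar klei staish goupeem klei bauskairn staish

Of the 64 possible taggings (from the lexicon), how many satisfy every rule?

8

Candidates per position — 1:giliar {adverb,conjunction}; 2:zrotoim {adjective,adverb}; 3:zrotoim {adjective,adverb}; 4:giliar {adverb,conjunction}; 5:klei {determiner,adverb}; 6:staish {determiner}; 7:goupeem {conjunction}; 8:klei {determiner,adverb}; 9:bauskairn {adjective}; 10:staish {determiner}.
There are 64 candidate sequences in total.
Checking each against the rules leaves 8 sequences.
Count = 8.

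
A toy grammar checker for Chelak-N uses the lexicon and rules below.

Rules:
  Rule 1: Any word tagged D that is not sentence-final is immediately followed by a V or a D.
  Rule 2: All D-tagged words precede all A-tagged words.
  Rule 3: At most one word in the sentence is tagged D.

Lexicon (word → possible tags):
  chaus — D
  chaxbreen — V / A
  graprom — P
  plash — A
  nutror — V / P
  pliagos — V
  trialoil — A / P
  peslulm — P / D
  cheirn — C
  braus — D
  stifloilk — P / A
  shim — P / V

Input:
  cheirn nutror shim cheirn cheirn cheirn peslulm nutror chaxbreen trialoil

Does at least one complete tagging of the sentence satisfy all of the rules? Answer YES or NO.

Candidates per position — 1:cheirn {C}; 2:nutror {V,P}; 3:shim {P,V}; 4:cheirn {C}; 5:cheirn {C}; 6:cheirn {C}; 7:peslulm {P,D}; 8:nutror {V,P}; 9:chaxbreen {V,A}; 10:trialoil {A,P}.
One satisfying assignment: C P P C C C P P V A.
Check: rule 1 ok; rule 2 ok; rule 3 ok.

YES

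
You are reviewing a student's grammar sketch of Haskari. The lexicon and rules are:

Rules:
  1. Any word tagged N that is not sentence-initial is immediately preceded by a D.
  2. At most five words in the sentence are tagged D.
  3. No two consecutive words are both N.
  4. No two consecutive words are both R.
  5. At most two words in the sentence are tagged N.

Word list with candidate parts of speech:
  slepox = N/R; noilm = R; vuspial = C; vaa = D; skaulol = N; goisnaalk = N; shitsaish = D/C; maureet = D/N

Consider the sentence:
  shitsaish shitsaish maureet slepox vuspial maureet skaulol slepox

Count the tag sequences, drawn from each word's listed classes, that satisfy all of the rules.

10

Candidates per position — 1:shitsaish {D,C}; 2:shitsaish {D,C}; 3:maureet {D,N}; 4:slepox {N,R}; 5:vuspial {C}; 6:maureet {D,N}; 7:skaulol {N}; 8:slepox {N,R}.
There are 64 candidate sequences in total.
Checking each against the rules leaves 10 sequences.
Count = 10.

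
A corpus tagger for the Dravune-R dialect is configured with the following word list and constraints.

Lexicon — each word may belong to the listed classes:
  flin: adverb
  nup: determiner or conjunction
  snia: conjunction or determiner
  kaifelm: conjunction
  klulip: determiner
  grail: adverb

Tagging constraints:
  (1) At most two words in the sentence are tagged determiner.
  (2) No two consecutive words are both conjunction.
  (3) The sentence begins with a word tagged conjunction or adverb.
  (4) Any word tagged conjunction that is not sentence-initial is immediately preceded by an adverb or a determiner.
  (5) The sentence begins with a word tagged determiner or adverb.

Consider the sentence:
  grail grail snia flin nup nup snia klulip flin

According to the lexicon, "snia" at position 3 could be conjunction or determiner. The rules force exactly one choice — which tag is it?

Candidates per position — 1:grail {adverb}; 2:grail {adverb}; 3:snia {conjunction,determiner}; 4:flin {adverb}; 5:nup {determiner,conjunction}; 6:nup {determiner,conjunction}; 7:snia {conjunction,determiner}; 8:klulip {determiner}; 9:flin {adverb}.
Position 3: the remaining choice is settled jointly with positions 5, 6, 7 — only conjunction at position 3 is part of a tagging that satisfies every rule.
That leaves exactly one tagging: adverb adverb conjunction adverb conjunction determiner conjunction determiner adverb.
Checking: rule 1 ✓; rule 2 ✓; rule 3 ✓; rule 4 ✓; rule 5 ✓.

conjunction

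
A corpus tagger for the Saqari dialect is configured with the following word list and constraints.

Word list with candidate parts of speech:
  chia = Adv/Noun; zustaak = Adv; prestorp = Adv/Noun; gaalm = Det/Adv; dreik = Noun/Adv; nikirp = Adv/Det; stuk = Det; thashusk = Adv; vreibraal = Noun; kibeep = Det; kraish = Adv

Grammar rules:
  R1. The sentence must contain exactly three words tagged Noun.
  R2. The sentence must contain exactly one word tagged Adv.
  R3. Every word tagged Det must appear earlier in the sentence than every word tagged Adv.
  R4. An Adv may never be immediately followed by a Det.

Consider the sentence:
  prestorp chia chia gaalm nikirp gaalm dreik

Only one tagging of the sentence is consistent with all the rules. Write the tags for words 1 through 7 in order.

Noun Noun Noun Det Det Det Adv

Candidates per position — 1:prestorp {Adv,Noun}; 2:chia {Adv,Noun}; 3:chia {Adv,Noun}; 4:gaalm {Det,Adv}; 5:nikirp {Adv,Det}; 6:gaalm {Det,Adv}; 7:dreik {Noun,Adv}.
The remaining ambiguous positions (1, 2, 3, 4, 5, 6, 7) are resolved jointly — only one combination satisfies every rule.
The only consistent sequence is: Noun Noun Noun Det Det Det Adv.
Verifying each rule — rule 1 ok; rule 2 ok; rule 3 ok; rule 4 ok.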